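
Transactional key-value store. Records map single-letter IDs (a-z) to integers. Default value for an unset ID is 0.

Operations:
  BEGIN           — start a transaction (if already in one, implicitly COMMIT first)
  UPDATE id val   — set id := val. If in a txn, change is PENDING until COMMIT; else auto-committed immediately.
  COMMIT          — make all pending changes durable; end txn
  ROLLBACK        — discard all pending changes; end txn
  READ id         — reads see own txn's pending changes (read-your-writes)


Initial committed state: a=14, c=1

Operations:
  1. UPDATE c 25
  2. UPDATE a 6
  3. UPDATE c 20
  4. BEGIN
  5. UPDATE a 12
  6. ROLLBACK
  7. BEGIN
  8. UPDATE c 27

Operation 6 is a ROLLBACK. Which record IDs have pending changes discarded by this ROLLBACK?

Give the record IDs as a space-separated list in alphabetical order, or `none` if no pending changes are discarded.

Answer: a

Derivation:
Initial committed: {a=14, c=1}
Op 1: UPDATE c=25 (auto-commit; committed c=25)
Op 2: UPDATE a=6 (auto-commit; committed a=6)
Op 3: UPDATE c=20 (auto-commit; committed c=20)
Op 4: BEGIN: in_txn=True, pending={}
Op 5: UPDATE a=12 (pending; pending now {a=12})
Op 6: ROLLBACK: discarded pending ['a']; in_txn=False
Op 7: BEGIN: in_txn=True, pending={}
Op 8: UPDATE c=27 (pending; pending now {c=27})
ROLLBACK at op 6 discards: ['a']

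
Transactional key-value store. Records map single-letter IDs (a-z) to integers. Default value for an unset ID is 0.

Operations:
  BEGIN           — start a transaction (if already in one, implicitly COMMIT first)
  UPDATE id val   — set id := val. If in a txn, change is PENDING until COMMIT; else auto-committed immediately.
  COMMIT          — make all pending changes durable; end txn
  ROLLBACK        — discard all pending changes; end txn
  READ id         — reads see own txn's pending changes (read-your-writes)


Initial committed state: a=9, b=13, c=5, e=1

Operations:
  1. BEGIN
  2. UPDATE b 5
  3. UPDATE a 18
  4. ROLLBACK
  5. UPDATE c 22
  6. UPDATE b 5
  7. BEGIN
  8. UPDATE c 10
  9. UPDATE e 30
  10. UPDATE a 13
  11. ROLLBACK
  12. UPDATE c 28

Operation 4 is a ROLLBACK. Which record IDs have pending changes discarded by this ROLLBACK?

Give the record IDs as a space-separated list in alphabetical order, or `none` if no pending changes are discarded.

Answer: a b

Derivation:
Initial committed: {a=9, b=13, c=5, e=1}
Op 1: BEGIN: in_txn=True, pending={}
Op 2: UPDATE b=5 (pending; pending now {b=5})
Op 3: UPDATE a=18 (pending; pending now {a=18, b=5})
Op 4: ROLLBACK: discarded pending ['a', 'b']; in_txn=False
Op 5: UPDATE c=22 (auto-commit; committed c=22)
Op 6: UPDATE b=5 (auto-commit; committed b=5)
Op 7: BEGIN: in_txn=True, pending={}
Op 8: UPDATE c=10 (pending; pending now {c=10})
Op 9: UPDATE e=30 (pending; pending now {c=10, e=30})
Op 10: UPDATE a=13 (pending; pending now {a=13, c=10, e=30})
Op 11: ROLLBACK: discarded pending ['a', 'c', 'e']; in_txn=False
Op 12: UPDATE c=28 (auto-commit; committed c=28)
ROLLBACK at op 4 discards: ['a', 'b']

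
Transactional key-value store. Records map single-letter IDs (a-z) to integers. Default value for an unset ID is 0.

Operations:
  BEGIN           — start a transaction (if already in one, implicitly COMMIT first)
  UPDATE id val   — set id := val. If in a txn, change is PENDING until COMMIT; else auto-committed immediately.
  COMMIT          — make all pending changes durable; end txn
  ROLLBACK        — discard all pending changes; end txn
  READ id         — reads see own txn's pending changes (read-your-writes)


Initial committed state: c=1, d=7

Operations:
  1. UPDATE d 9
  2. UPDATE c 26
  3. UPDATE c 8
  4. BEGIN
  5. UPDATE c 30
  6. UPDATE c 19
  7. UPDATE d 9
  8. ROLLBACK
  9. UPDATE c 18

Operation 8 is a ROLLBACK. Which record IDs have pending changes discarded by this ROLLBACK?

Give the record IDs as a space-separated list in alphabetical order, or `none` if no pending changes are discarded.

Initial committed: {c=1, d=7}
Op 1: UPDATE d=9 (auto-commit; committed d=9)
Op 2: UPDATE c=26 (auto-commit; committed c=26)
Op 3: UPDATE c=8 (auto-commit; committed c=8)
Op 4: BEGIN: in_txn=True, pending={}
Op 5: UPDATE c=30 (pending; pending now {c=30})
Op 6: UPDATE c=19 (pending; pending now {c=19})
Op 7: UPDATE d=9 (pending; pending now {c=19, d=9})
Op 8: ROLLBACK: discarded pending ['c', 'd']; in_txn=False
Op 9: UPDATE c=18 (auto-commit; committed c=18)
ROLLBACK at op 8 discards: ['c', 'd']

Answer: c d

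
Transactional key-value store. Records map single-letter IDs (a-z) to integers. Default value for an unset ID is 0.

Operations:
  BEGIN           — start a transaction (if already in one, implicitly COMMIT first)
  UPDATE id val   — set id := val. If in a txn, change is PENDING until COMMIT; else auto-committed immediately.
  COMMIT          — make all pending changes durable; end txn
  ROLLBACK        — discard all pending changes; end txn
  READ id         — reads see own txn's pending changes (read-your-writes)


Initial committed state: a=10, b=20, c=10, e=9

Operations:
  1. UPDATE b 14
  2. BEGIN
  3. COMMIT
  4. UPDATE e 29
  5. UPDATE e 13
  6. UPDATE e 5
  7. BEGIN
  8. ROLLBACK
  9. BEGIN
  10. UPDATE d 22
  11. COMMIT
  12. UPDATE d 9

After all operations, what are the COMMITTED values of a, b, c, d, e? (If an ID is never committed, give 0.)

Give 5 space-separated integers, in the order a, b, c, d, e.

Initial committed: {a=10, b=20, c=10, e=9}
Op 1: UPDATE b=14 (auto-commit; committed b=14)
Op 2: BEGIN: in_txn=True, pending={}
Op 3: COMMIT: merged [] into committed; committed now {a=10, b=14, c=10, e=9}
Op 4: UPDATE e=29 (auto-commit; committed e=29)
Op 5: UPDATE e=13 (auto-commit; committed e=13)
Op 6: UPDATE e=5 (auto-commit; committed e=5)
Op 7: BEGIN: in_txn=True, pending={}
Op 8: ROLLBACK: discarded pending []; in_txn=False
Op 9: BEGIN: in_txn=True, pending={}
Op 10: UPDATE d=22 (pending; pending now {d=22})
Op 11: COMMIT: merged ['d'] into committed; committed now {a=10, b=14, c=10, d=22, e=5}
Op 12: UPDATE d=9 (auto-commit; committed d=9)
Final committed: {a=10, b=14, c=10, d=9, e=5}

Answer: 10 14 10 9 5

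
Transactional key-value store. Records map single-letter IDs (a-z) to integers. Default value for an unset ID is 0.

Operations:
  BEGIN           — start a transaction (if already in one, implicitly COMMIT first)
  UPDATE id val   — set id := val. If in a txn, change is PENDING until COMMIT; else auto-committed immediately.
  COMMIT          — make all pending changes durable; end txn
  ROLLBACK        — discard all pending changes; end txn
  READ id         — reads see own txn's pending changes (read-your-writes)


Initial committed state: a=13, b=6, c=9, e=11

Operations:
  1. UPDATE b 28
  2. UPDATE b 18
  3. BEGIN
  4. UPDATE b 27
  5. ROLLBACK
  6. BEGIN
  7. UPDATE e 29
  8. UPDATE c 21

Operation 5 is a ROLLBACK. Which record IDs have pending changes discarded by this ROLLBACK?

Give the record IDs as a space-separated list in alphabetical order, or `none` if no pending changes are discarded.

Answer: b

Derivation:
Initial committed: {a=13, b=6, c=9, e=11}
Op 1: UPDATE b=28 (auto-commit; committed b=28)
Op 2: UPDATE b=18 (auto-commit; committed b=18)
Op 3: BEGIN: in_txn=True, pending={}
Op 4: UPDATE b=27 (pending; pending now {b=27})
Op 5: ROLLBACK: discarded pending ['b']; in_txn=False
Op 6: BEGIN: in_txn=True, pending={}
Op 7: UPDATE e=29 (pending; pending now {e=29})
Op 8: UPDATE c=21 (pending; pending now {c=21, e=29})
ROLLBACK at op 5 discards: ['b']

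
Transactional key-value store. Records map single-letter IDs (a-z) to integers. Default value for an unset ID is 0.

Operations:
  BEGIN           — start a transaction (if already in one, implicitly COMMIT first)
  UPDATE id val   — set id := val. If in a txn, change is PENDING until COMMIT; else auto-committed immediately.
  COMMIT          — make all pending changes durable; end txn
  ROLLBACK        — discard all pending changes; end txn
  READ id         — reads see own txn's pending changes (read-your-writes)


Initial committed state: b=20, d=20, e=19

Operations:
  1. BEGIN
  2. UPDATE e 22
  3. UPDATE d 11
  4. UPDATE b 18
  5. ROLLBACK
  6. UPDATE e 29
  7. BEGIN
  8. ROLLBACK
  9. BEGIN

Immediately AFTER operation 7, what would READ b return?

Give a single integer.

Answer: 20

Derivation:
Initial committed: {b=20, d=20, e=19}
Op 1: BEGIN: in_txn=True, pending={}
Op 2: UPDATE e=22 (pending; pending now {e=22})
Op 3: UPDATE d=11 (pending; pending now {d=11, e=22})
Op 4: UPDATE b=18 (pending; pending now {b=18, d=11, e=22})
Op 5: ROLLBACK: discarded pending ['b', 'd', 'e']; in_txn=False
Op 6: UPDATE e=29 (auto-commit; committed e=29)
Op 7: BEGIN: in_txn=True, pending={}
After op 7: visible(b) = 20 (pending={}, committed={b=20, d=20, e=29})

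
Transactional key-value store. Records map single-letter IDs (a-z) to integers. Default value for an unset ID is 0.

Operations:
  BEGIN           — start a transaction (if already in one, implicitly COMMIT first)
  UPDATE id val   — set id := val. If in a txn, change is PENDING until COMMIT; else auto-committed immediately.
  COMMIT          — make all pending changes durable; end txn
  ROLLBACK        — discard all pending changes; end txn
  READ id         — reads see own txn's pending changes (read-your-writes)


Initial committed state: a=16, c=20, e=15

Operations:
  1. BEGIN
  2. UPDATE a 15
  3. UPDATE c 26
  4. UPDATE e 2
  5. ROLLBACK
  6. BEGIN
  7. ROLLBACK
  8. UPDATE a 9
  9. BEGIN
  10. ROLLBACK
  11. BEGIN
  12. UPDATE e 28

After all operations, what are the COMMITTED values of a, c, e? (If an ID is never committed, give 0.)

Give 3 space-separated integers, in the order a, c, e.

Initial committed: {a=16, c=20, e=15}
Op 1: BEGIN: in_txn=True, pending={}
Op 2: UPDATE a=15 (pending; pending now {a=15})
Op 3: UPDATE c=26 (pending; pending now {a=15, c=26})
Op 4: UPDATE e=2 (pending; pending now {a=15, c=26, e=2})
Op 5: ROLLBACK: discarded pending ['a', 'c', 'e']; in_txn=False
Op 6: BEGIN: in_txn=True, pending={}
Op 7: ROLLBACK: discarded pending []; in_txn=False
Op 8: UPDATE a=9 (auto-commit; committed a=9)
Op 9: BEGIN: in_txn=True, pending={}
Op 10: ROLLBACK: discarded pending []; in_txn=False
Op 11: BEGIN: in_txn=True, pending={}
Op 12: UPDATE e=28 (pending; pending now {e=28})
Final committed: {a=9, c=20, e=15}

Answer: 9 20 15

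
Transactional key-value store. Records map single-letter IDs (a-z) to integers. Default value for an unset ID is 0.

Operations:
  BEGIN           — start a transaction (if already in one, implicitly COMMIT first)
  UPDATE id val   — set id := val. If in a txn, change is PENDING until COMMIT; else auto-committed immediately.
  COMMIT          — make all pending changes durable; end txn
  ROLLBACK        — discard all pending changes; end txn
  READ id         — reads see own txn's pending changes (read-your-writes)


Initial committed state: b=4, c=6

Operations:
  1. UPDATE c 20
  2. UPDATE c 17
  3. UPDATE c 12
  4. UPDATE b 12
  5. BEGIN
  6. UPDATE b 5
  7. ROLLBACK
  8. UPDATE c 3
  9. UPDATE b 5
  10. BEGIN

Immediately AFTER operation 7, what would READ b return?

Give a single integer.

Initial committed: {b=4, c=6}
Op 1: UPDATE c=20 (auto-commit; committed c=20)
Op 2: UPDATE c=17 (auto-commit; committed c=17)
Op 3: UPDATE c=12 (auto-commit; committed c=12)
Op 4: UPDATE b=12 (auto-commit; committed b=12)
Op 5: BEGIN: in_txn=True, pending={}
Op 6: UPDATE b=5 (pending; pending now {b=5})
Op 7: ROLLBACK: discarded pending ['b']; in_txn=False
After op 7: visible(b) = 12 (pending={}, committed={b=12, c=12})

Answer: 12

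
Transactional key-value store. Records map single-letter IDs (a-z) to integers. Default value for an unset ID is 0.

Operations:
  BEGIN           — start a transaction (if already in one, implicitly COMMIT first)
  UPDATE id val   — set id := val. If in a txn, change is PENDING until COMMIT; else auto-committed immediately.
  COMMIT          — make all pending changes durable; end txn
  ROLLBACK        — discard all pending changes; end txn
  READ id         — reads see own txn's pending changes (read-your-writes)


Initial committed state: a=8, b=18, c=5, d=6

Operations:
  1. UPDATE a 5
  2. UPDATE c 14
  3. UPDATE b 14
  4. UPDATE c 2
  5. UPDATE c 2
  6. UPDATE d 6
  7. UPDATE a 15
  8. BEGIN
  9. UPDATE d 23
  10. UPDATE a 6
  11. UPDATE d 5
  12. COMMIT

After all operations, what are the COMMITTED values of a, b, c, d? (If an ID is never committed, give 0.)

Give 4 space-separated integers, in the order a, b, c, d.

Answer: 6 14 2 5

Derivation:
Initial committed: {a=8, b=18, c=5, d=6}
Op 1: UPDATE a=5 (auto-commit; committed a=5)
Op 2: UPDATE c=14 (auto-commit; committed c=14)
Op 3: UPDATE b=14 (auto-commit; committed b=14)
Op 4: UPDATE c=2 (auto-commit; committed c=2)
Op 5: UPDATE c=2 (auto-commit; committed c=2)
Op 6: UPDATE d=6 (auto-commit; committed d=6)
Op 7: UPDATE a=15 (auto-commit; committed a=15)
Op 8: BEGIN: in_txn=True, pending={}
Op 9: UPDATE d=23 (pending; pending now {d=23})
Op 10: UPDATE a=6 (pending; pending now {a=6, d=23})
Op 11: UPDATE d=5 (pending; pending now {a=6, d=5})
Op 12: COMMIT: merged ['a', 'd'] into committed; committed now {a=6, b=14, c=2, d=5}
Final committed: {a=6, b=14, c=2, d=5}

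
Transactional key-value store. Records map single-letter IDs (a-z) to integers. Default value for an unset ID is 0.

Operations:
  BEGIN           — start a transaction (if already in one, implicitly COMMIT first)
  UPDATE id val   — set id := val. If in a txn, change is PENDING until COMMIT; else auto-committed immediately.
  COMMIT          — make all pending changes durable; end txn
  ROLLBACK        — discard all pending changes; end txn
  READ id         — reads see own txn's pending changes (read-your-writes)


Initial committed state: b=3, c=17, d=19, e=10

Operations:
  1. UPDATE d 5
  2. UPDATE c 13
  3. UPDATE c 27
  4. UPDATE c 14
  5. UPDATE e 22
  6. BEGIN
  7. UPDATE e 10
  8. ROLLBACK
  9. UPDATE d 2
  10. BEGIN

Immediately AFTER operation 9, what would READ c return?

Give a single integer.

Initial committed: {b=3, c=17, d=19, e=10}
Op 1: UPDATE d=5 (auto-commit; committed d=5)
Op 2: UPDATE c=13 (auto-commit; committed c=13)
Op 3: UPDATE c=27 (auto-commit; committed c=27)
Op 4: UPDATE c=14 (auto-commit; committed c=14)
Op 5: UPDATE e=22 (auto-commit; committed e=22)
Op 6: BEGIN: in_txn=True, pending={}
Op 7: UPDATE e=10 (pending; pending now {e=10})
Op 8: ROLLBACK: discarded pending ['e']; in_txn=False
Op 9: UPDATE d=2 (auto-commit; committed d=2)
After op 9: visible(c) = 14 (pending={}, committed={b=3, c=14, d=2, e=22})

Answer: 14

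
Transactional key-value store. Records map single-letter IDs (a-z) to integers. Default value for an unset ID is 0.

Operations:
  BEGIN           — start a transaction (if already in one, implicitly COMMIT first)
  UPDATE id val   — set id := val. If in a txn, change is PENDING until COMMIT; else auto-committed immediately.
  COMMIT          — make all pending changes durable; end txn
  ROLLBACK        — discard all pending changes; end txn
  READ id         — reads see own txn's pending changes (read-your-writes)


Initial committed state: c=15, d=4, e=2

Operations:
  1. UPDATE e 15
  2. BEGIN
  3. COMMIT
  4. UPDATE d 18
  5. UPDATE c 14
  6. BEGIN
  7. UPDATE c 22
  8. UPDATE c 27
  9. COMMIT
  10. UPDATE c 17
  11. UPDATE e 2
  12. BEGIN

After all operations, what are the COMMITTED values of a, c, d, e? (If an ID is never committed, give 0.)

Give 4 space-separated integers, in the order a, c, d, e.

Answer: 0 17 18 2

Derivation:
Initial committed: {c=15, d=4, e=2}
Op 1: UPDATE e=15 (auto-commit; committed e=15)
Op 2: BEGIN: in_txn=True, pending={}
Op 3: COMMIT: merged [] into committed; committed now {c=15, d=4, e=15}
Op 4: UPDATE d=18 (auto-commit; committed d=18)
Op 5: UPDATE c=14 (auto-commit; committed c=14)
Op 6: BEGIN: in_txn=True, pending={}
Op 7: UPDATE c=22 (pending; pending now {c=22})
Op 8: UPDATE c=27 (pending; pending now {c=27})
Op 9: COMMIT: merged ['c'] into committed; committed now {c=27, d=18, e=15}
Op 10: UPDATE c=17 (auto-commit; committed c=17)
Op 11: UPDATE e=2 (auto-commit; committed e=2)
Op 12: BEGIN: in_txn=True, pending={}
Final committed: {c=17, d=18, e=2}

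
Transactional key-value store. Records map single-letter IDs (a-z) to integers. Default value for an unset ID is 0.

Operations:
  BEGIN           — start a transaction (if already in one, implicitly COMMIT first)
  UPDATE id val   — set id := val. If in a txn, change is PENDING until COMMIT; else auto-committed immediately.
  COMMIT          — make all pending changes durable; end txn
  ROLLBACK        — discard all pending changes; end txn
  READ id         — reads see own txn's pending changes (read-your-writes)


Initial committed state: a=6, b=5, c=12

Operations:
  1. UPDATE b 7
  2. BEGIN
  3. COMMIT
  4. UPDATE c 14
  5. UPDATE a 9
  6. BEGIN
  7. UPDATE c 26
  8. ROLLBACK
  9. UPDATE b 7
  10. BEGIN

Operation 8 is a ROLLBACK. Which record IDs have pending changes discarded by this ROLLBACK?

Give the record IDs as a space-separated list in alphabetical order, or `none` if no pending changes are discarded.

Answer: c

Derivation:
Initial committed: {a=6, b=5, c=12}
Op 1: UPDATE b=7 (auto-commit; committed b=7)
Op 2: BEGIN: in_txn=True, pending={}
Op 3: COMMIT: merged [] into committed; committed now {a=6, b=7, c=12}
Op 4: UPDATE c=14 (auto-commit; committed c=14)
Op 5: UPDATE a=9 (auto-commit; committed a=9)
Op 6: BEGIN: in_txn=True, pending={}
Op 7: UPDATE c=26 (pending; pending now {c=26})
Op 8: ROLLBACK: discarded pending ['c']; in_txn=False
Op 9: UPDATE b=7 (auto-commit; committed b=7)
Op 10: BEGIN: in_txn=True, pending={}
ROLLBACK at op 8 discards: ['c']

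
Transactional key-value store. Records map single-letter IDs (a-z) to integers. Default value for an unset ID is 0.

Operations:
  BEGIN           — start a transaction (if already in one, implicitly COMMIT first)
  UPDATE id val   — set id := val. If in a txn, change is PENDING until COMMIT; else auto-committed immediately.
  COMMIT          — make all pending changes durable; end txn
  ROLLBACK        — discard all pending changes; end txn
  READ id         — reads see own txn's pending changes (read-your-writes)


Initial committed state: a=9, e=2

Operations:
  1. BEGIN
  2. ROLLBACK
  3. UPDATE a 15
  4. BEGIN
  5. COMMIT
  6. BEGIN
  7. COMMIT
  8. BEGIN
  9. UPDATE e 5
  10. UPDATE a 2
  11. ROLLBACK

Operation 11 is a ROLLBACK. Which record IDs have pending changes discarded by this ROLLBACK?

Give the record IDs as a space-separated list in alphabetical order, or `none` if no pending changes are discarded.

Initial committed: {a=9, e=2}
Op 1: BEGIN: in_txn=True, pending={}
Op 2: ROLLBACK: discarded pending []; in_txn=False
Op 3: UPDATE a=15 (auto-commit; committed a=15)
Op 4: BEGIN: in_txn=True, pending={}
Op 5: COMMIT: merged [] into committed; committed now {a=15, e=2}
Op 6: BEGIN: in_txn=True, pending={}
Op 7: COMMIT: merged [] into committed; committed now {a=15, e=2}
Op 8: BEGIN: in_txn=True, pending={}
Op 9: UPDATE e=5 (pending; pending now {e=5})
Op 10: UPDATE a=2 (pending; pending now {a=2, e=5})
Op 11: ROLLBACK: discarded pending ['a', 'e']; in_txn=False
ROLLBACK at op 11 discards: ['a', 'e']

Answer: a e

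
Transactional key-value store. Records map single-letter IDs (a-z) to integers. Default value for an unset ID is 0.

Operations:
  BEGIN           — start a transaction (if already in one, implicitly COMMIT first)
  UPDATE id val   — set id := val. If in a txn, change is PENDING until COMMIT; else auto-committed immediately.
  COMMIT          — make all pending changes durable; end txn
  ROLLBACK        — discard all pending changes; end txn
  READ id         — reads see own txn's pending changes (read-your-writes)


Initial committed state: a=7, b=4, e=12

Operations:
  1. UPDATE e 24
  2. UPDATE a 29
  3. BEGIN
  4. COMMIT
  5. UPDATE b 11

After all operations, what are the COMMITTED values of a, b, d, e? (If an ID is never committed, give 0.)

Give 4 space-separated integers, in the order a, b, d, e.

Answer: 29 11 0 24

Derivation:
Initial committed: {a=7, b=4, e=12}
Op 1: UPDATE e=24 (auto-commit; committed e=24)
Op 2: UPDATE a=29 (auto-commit; committed a=29)
Op 3: BEGIN: in_txn=True, pending={}
Op 4: COMMIT: merged [] into committed; committed now {a=29, b=4, e=24}
Op 5: UPDATE b=11 (auto-commit; committed b=11)
Final committed: {a=29, b=11, e=24}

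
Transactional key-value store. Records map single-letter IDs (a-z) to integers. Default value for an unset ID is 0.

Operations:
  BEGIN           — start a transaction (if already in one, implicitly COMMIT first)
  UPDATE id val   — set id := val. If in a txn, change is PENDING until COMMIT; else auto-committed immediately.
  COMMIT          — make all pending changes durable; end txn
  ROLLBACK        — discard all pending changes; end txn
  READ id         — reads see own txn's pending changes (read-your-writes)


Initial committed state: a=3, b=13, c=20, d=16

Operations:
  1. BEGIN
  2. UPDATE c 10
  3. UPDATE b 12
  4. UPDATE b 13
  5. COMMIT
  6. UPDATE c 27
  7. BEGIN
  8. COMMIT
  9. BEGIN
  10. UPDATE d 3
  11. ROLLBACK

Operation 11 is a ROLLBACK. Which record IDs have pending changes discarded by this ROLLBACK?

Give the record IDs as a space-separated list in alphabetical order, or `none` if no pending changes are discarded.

Initial committed: {a=3, b=13, c=20, d=16}
Op 1: BEGIN: in_txn=True, pending={}
Op 2: UPDATE c=10 (pending; pending now {c=10})
Op 3: UPDATE b=12 (pending; pending now {b=12, c=10})
Op 4: UPDATE b=13 (pending; pending now {b=13, c=10})
Op 5: COMMIT: merged ['b', 'c'] into committed; committed now {a=3, b=13, c=10, d=16}
Op 6: UPDATE c=27 (auto-commit; committed c=27)
Op 7: BEGIN: in_txn=True, pending={}
Op 8: COMMIT: merged [] into committed; committed now {a=3, b=13, c=27, d=16}
Op 9: BEGIN: in_txn=True, pending={}
Op 10: UPDATE d=3 (pending; pending now {d=3})
Op 11: ROLLBACK: discarded pending ['d']; in_txn=False
ROLLBACK at op 11 discards: ['d']

Answer: d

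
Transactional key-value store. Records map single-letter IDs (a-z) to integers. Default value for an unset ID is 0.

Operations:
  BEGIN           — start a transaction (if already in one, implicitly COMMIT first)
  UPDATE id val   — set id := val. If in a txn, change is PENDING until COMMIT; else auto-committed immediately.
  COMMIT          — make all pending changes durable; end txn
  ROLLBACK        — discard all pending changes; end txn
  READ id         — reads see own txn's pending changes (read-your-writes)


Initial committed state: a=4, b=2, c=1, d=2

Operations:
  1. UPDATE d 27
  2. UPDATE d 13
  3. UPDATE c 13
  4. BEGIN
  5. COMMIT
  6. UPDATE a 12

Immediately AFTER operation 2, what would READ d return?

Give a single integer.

Initial committed: {a=4, b=2, c=1, d=2}
Op 1: UPDATE d=27 (auto-commit; committed d=27)
Op 2: UPDATE d=13 (auto-commit; committed d=13)
After op 2: visible(d) = 13 (pending={}, committed={a=4, b=2, c=1, d=13})

Answer: 13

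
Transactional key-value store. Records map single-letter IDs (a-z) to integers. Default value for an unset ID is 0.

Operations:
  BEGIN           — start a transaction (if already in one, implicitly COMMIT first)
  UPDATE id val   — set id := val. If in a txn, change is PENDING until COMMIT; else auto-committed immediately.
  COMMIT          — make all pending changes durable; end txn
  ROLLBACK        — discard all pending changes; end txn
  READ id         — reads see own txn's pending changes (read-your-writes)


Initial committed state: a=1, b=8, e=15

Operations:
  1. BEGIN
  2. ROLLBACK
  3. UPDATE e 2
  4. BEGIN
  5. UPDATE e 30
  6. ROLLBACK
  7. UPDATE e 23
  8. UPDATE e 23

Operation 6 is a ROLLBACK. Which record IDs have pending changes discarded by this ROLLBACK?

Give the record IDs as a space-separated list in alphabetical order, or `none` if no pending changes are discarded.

Answer: e

Derivation:
Initial committed: {a=1, b=8, e=15}
Op 1: BEGIN: in_txn=True, pending={}
Op 2: ROLLBACK: discarded pending []; in_txn=False
Op 3: UPDATE e=2 (auto-commit; committed e=2)
Op 4: BEGIN: in_txn=True, pending={}
Op 5: UPDATE e=30 (pending; pending now {e=30})
Op 6: ROLLBACK: discarded pending ['e']; in_txn=False
Op 7: UPDATE e=23 (auto-commit; committed e=23)
Op 8: UPDATE e=23 (auto-commit; committed e=23)
ROLLBACK at op 6 discards: ['e']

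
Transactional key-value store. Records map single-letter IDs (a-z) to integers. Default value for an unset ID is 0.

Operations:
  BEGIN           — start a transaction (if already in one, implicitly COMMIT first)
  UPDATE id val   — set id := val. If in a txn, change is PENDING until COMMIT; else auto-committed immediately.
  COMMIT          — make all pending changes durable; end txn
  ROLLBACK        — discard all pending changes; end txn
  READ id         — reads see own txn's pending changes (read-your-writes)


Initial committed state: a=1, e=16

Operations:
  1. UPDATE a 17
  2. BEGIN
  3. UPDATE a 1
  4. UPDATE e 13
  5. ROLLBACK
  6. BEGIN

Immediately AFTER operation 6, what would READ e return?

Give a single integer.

Initial committed: {a=1, e=16}
Op 1: UPDATE a=17 (auto-commit; committed a=17)
Op 2: BEGIN: in_txn=True, pending={}
Op 3: UPDATE a=1 (pending; pending now {a=1})
Op 4: UPDATE e=13 (pending; pending now {a=1, e=13})
Op 5: ROLLBACK: discarded pending ['a', 'e']; in_txn=False
Op 6: BEGIN: in_txn=True, pending={}
After op 6: visible(e) = 16 (pending={}, committed={a=17, e=16})

Answer: 16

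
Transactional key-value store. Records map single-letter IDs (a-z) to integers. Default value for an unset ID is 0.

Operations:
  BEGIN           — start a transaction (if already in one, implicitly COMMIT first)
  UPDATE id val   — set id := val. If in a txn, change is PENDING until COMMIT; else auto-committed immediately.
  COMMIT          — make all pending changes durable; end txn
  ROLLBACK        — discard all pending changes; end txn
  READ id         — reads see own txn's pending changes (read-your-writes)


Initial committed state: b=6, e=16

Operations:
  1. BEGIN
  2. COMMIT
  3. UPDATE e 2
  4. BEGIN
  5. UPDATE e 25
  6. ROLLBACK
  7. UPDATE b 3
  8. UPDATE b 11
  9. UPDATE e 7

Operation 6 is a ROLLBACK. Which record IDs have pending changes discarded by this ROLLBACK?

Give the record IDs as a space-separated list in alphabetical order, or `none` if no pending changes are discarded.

Answer: e

Derivation:
Initial committed: {b=6, e=16}
Op 1: BEGIN: in_txn=True, pending={}
Op 2: COMMIT: merged [] into committed; committed now {b=6, e=16}
Op 3: UPDATE e=2 (auto-commit; committed e=2)
Op 4: BEGIN: in_txn=True, pending={}
Op 5: UPDATE e=25 (pending; pending now {e=25})
Op 6: ROLLBACK: discarded pending ['e']; in_txn=False
Op 7: UPDATE b=3 (auto-commit; committed b=3)
Op 8: UPDATE b=11 (auto-commit; committed b=11)
Op 9: UPDATE e=7 (auto-commit; committed e=7)
ROLLBACK at op 6 discards: ['e']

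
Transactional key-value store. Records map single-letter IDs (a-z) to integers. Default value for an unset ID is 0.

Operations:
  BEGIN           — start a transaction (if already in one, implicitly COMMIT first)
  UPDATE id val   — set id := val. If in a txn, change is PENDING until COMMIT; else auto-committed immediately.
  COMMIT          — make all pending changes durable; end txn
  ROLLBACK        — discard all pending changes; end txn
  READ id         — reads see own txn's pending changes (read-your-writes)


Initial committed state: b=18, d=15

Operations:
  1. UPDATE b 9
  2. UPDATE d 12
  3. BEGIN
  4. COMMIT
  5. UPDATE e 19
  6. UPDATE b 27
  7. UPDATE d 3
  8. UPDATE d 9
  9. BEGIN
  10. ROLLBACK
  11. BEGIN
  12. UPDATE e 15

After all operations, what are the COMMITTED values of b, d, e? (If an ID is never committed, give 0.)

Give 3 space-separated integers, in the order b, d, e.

Answer: 27 9 19

Derivation:
Initial committed: {b=18, d=15}
Op 1: UPDATE b=9 (auto-commit; committed b=9)
Op 2: UPDATE d=12 (auto-commit; committed d=12)
Op 3: BEGIN: in_txn=True, pending={}
Op 4: COMMIT: merged [] into committed; committed now {b=9, d=12}
Op 5: UPDATE e=19 (auto-commit; committed e=19)
Op 6: UPDATE b=27 (auto-commit; committed b=27)
Op 7: UPDATE d=3 (auto-commit; committed d=3)
Op 8: UPDATE d=9 (auto-commit; committed d=9)
Op 9: BEGIN: in_txn=True, pending={}
Op 10: ROLLBACK: discarded pending []; in_txn=False
Op 11: BEGIN: in_txn=True, pending={}
Op 12: UPDATE e=15 (pending; pending now {e=15})
Final committed: {b=27, d=9, e=19}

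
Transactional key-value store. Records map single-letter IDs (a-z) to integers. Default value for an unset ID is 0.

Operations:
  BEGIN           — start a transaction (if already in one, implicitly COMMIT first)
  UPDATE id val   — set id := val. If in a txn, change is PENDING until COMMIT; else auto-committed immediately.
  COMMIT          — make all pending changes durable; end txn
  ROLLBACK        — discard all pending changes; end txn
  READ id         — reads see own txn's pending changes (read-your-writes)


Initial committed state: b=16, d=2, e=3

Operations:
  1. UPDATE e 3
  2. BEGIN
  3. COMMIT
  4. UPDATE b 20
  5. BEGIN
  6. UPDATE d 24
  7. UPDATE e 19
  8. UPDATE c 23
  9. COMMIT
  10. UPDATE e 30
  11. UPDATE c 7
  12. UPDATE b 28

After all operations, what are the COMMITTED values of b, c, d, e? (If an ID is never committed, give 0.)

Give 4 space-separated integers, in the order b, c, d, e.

Answer: 28 7 24 30

Derivation:
Initial committed: {b=16, d=2, e=3}
Op 1: UPDATE e=3 (auto-commit; committed e=3)
Op 2: BEGIN: in_txn=True, pending={}
Op 3: COMMIT: merged [] into committed; committed now {b=16, d=2, e=3}
Op 4: UPDATE b=20 (auto-commit; committed b=20)
Op 5: BEGIN: in_txn=True, pending={}
Op 6: UPDATE d=24 (pending; pending now {d=24})
Op 7: UPDATE e=19 (pending; pending now {d=24, e=19})
Op 8: UPDATE c=23 (pending; pending now {c=23, d=24, e=19})
Op 9: COMMIT: merged ['c', 'd', 'e'] into committed; committed now {b=20, c=23, d=24, e=19}
Op 10: UPDATE e=30 (auto-commit; committed e=30)
Op 11: UPDATE c=7 (auto-commit; committed c=7)
Op 12: UPDATE b=28 (auto-commit; committed b=28)
Final committed: {b=28, c=7, d=24, e=30}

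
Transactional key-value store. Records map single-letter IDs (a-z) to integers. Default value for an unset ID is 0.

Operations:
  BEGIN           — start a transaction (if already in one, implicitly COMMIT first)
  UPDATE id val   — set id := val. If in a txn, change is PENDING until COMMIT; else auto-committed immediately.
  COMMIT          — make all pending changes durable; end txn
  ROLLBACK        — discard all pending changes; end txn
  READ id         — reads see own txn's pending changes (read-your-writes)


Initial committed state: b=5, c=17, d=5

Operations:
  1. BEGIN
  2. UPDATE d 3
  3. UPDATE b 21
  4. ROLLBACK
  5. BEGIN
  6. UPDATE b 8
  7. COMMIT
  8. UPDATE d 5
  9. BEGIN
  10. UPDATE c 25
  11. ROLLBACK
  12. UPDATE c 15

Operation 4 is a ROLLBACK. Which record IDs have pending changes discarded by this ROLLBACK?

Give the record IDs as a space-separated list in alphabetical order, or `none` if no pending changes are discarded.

Initial committed: {b=5, c=17, d=5}
Op 1: BEGIN: in_txn=True, pending={}
Op 2: UPDATE d=3 (pending; pending now {d=3})
Op 3: UPDATE b=21 (pending; pending now {b=21, d=3})
Op 4: ROLLBACK: discarded pending ['b', 'd']; in_txn=False
Op 5: BEGIN: in_txn=True, pending={}
Op 6: UPDATE b=8 (pending; pending now {b=8})
Op 7: COMMIT: merged ['b'] into committed; committed now {b=8, c=17, d=5}
Op 8: UPDATE d=5 (auto-commit; committed d=5)
Op 9: BEGIN: in_txn=True, pending={}
Op 10: UPDATE c=25 (pending; pending now {c=25})
Op 11: ROLLBACK: discarded pending ['c']; in_txn=False
Op 12: UPDATE c=15 (auto-commit; committed c=15)
ROLLBACK at op 4 discards: ['b', 'd']

Answer: b d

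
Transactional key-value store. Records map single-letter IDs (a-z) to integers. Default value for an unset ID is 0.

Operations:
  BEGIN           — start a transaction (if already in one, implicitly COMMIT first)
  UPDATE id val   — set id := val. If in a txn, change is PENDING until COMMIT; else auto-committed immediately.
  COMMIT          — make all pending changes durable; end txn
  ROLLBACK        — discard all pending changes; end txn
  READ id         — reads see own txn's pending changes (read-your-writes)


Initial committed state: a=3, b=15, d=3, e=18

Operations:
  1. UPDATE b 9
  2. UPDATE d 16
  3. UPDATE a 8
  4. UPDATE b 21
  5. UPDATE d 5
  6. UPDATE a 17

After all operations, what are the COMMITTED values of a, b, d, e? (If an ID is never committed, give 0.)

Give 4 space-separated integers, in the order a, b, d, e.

Answer: 17 21 5 18

Derivation:
Initial committed: {a=3, b=15, d=3, e=18}
Op 1: UPDATE b=9 (auto-commit; committed b=9)
Op 2: UPDATE d=16 (auto-commit; committed d=16)
Op 3: UPDATE a=8 (auto-commit; committed a=8)
Op 4: UPDATE b=21 (auto-commit; committed b=21)
Op 5: UPDATE d=5 (auto-commit; committed d=5)
Op 6: UPDATE a=17 (auto-commit; committed a=17)
Final committed: {a=17, b=21, d=5, e=18}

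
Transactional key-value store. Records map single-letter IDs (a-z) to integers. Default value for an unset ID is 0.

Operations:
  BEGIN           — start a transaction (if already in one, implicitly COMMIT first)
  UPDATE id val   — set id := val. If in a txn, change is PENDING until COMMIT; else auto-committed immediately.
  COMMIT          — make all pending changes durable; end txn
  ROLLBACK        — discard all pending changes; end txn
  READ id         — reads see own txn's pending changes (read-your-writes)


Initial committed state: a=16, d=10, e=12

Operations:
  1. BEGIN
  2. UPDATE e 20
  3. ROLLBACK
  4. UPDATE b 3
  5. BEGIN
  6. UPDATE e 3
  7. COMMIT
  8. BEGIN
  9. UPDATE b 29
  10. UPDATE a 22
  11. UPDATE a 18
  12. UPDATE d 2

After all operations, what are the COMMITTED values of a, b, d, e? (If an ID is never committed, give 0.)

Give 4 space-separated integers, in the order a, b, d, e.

Answer: 16 3 10 3

Derivation:
Initial committed: {a=16, d=10, e=12}
Op 1: BEGIN: in_txn=True, pending={}
Op 2: UPDATE e=20 (pending; pending now {e=20})
Op 3: ROLLBACK: discarded pending ['e']; in_txn=False
Op 4: UPDATE b=3 (auto-commit; committed b=3)
Op 5: BEGIN: in_txn=True, pending={}
Op 6: UPDATE e=3 (pending; pending now {e=3})
Op 7: COMMIT: merged ['e'] into committed; committed now {a=16, b=3, d=10, e=3}
Op 8: BEGIN: in_txn=True, pending={}
Op 9: UPDATE b=29 (pending; pending now {b=29})
Op 10: UPDATE a=22 (pending; pending now {a=22, b=29})
Op 11: UPDATE a=18 (pending; pending now {a=18, b=29})
Op 12: UPDATE d=2 (pending; pending now {a=18, b=29, d=2})
Final committed: {a=16, b=3, d=10, e=3}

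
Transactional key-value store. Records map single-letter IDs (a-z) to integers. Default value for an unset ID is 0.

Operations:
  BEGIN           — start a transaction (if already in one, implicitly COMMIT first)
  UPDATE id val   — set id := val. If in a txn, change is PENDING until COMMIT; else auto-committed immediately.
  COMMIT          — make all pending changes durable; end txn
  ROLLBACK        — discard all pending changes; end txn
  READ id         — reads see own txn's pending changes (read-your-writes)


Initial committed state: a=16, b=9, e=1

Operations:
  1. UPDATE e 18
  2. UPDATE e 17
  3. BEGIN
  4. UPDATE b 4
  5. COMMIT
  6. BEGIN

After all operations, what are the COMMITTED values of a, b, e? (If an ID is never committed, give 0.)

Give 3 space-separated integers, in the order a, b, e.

Answer: 16 4 17

Derivation:
Initial committed: {a=16, b=9, e=1}
Op 1: UPDATE e=18 (auto-commit; committed e=18)
Op 2: UPDATE e=17 (auto-commit; committed e=17)
Op 3: BEGIN: in_txn=True, pending={}
Op 4: UPDATE b=4 (pending; pending now {b=4})
Op 5: COMMIT: merged ['b'] into committed; committed now {a=16, b=4, e=17}
Op 6: BEGIN: in_txn=True, pending={}
Final committed: {a=16, b=4, e=17}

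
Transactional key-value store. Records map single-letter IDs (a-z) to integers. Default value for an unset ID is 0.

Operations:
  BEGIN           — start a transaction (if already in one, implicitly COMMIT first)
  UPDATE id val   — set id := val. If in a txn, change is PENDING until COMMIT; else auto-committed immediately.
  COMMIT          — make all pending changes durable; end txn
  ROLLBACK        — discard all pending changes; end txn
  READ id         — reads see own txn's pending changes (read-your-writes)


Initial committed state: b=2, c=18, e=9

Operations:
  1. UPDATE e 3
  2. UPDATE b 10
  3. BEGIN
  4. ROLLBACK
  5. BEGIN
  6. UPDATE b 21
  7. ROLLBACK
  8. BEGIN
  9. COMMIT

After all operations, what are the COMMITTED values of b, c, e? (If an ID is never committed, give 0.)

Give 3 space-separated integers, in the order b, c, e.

Answer: 10 18 3

Derivation:
Initial committed: {b=2, c=18, e=9}
Op 1: UPDATE e=3 (auto-commit; committed e=3)
Op 2: UPDATE b=10 (auto-commit; committed b=10)
Op 3: BEGIN: in_txn=True, pending={}
Op 4: ROLLBACK: discarded pending []; in_txn=False
Op 5: BEGIN: in_txn=True, pending={}
Op 6: UPDATE b=21 (pending; pending now {b=21})
Op 7: ROLLBACK: discarded pending ['b']; in_txn=False
Op 8: BEGIN: in_txn=True, pending={}
Op 9: COMMIT: merged [] into committed; committed now {b=10, c=18, e=3}
Final committed: {b=10, c=18, e=3}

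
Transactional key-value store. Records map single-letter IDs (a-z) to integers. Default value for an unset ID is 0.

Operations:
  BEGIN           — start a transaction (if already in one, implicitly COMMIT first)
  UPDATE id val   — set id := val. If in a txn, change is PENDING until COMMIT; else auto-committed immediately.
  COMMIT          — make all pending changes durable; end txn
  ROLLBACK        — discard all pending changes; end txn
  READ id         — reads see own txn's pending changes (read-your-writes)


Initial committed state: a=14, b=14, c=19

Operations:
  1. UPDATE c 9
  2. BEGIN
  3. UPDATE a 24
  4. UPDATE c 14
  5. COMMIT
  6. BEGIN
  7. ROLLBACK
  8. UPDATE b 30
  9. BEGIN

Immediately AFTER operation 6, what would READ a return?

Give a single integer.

Initial committed: {a=14, b=14, c=19}
Op 1: UPDATE c=9 (auto-commit; committed c=9)
Op 2: BEGIN: in_txn=True, pending={}
Op 3: UPDATE a=24 (pending; pending now {a=24})
Op 4: UPDATE c=14 (pending; pending now {a=24, c=14})
Op 5: COMMIT: merged ['a', 'c'] into committed; committed now {a=24, b=14, c=14}
Op 6: BEGIN: in_txn=True, pending={}
After op 6: visible(a) = 24 (pending={}, committed={a=24, b=14, c=14})

Answer: 24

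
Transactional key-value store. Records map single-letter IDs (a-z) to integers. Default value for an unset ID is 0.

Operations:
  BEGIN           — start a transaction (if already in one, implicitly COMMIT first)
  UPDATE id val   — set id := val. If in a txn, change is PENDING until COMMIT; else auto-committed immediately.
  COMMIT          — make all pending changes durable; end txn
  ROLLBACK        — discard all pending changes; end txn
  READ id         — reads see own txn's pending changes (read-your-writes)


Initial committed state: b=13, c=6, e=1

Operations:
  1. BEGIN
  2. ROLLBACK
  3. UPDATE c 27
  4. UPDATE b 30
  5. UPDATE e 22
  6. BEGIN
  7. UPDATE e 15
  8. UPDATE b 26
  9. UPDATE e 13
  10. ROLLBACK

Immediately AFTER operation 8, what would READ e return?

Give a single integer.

Initial committed: {b=13, c=6, e=1}
Op 1: BEGIN: in_txn=True, pending={}
Op 2: ROLLBACK: discarded pending []; in_txn=False
Op 3: UPDATE c=27 (auto-commit; committed c=27)
Op 4: UPDATE b=30 (auto-commit; committed b=30)
Op 5: UPDATE e=22 (auto-commit; committed e=22)
Op 6: BEGIN: in_txn=True, pending={}
Op 7: UPDATE e=15 (pending; pending now {e=15})
Op 8: UPDATE b=26 (pending; pending now {b=26, e=15})
After op 8: visible(e) = 15 (pending={b=26, e=15}, committed={b=30, c=27, e=22})

Answer: 15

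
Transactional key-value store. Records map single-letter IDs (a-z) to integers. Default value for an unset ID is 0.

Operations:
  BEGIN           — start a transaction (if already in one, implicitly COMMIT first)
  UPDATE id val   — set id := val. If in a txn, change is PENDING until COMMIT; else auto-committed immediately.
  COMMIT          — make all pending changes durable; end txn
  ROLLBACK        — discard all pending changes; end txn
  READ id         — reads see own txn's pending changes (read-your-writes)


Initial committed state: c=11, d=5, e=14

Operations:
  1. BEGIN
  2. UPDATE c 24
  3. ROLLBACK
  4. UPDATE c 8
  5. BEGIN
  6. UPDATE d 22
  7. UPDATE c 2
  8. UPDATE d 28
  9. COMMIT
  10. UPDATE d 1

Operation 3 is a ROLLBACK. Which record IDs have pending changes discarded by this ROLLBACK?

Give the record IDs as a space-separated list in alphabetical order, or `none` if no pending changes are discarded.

Answer: c

Derivation:
Initial committed: {c=11, d=5, e=14}
Op 1: BEGIN: in_txn=True, pending={}
Op 2: UPDATE c=24 (pending; pending now {c=24})
Op 3: ROLLBACK: discarded pending ['c']; in_txn=False
Op 4: UPDATE c=8 (auto-commit; committed c=8)
Op 5: BEGIN: in_txn=True, pending={}
Op 6: UPDATE d=22 (pending; pending now {d=22})
Op 7: UPDATE c=2 (pending; pending now {c=2, d=22})
Op 8: UPDATE d=28 (pending; pending now {c=2, d=28})
Op 9: COMMIT: merged ['c', 'd'] into committed; committed now {c=2, d=28, e=14}
Op 10: UPDATE d=1 (auto-commit; committed d=1)
ROLLBACK at op 3 discards: ['c']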